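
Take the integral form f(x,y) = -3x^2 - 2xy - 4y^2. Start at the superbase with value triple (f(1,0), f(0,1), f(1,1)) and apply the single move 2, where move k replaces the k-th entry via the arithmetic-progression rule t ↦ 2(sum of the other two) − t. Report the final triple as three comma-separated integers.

start (-3,-4,-9) = (f(1,0),f(0,1),f(1,1))
replace slot 2: 2·((-3)+(-9)) − (-4) = -20 → (-3,-20,-9)

-3,-20,-9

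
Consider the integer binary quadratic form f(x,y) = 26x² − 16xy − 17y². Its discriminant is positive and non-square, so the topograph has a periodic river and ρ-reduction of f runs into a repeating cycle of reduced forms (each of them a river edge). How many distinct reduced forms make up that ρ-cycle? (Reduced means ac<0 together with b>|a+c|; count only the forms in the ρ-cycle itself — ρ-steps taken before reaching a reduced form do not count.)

D = 2024, ⌊√D⌋ = 44
descent: ρ → (-17,16,26)  [lands on river]
river: ρ → (26,36,-7)
river: ρ → (-7,34,31)
river: ρ → (31,28,-10)
river: ρ → (-10,32,25)
river: ρ → (25,18,-17)
ρ-cycle length = 6 (tail of 1 descent step not counted)

6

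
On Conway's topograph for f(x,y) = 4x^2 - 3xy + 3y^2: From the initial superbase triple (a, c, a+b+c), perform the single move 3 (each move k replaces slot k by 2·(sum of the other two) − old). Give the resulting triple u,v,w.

start (4,3,4) = (f(1,0),f(0,1),f(1,1))
replace slot 3: 2·(4+3) − 4 = 10 → (4,3,10)

4,3,10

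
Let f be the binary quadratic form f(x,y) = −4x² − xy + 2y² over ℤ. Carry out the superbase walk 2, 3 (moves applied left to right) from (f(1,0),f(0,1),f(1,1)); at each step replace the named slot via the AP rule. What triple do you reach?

start (-4,2,-3) = (f(1,0),f(0,1),f(1,1))
replace slot 2: 2·((-4)+(-3)) − 2 = -16 → (-4,-16,-3)
replace slot 3: 2·((-4)+(-16)) − (-3) = -37 → (-4,-16,-37)

-4,-16,-37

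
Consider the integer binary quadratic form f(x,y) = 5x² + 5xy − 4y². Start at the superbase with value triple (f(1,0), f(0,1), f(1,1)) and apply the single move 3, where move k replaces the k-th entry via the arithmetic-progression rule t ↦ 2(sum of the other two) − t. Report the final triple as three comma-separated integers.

start (5,-4,6) = (f(1,0),f(0,1),f(1,1))
replace slot 3: 2·(5+(-4)) − 6 = -4 → (5,-4,-4)

5,-4,-4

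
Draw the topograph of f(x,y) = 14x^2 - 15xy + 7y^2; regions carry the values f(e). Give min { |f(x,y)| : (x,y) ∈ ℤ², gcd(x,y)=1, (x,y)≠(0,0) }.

translate: b→13 (≡-15 mod 28), so (14,-15,7)→(14,13,6)
flip: (14,13,6)→(6,-13,14)
translate: b→-1 (≡-13 mod 12), so (6,-13,14)→(6,-1,7)
reduced (well bottom): (6,-1,7) with a≤c, −a<b≤a
well minimum = a = 6

6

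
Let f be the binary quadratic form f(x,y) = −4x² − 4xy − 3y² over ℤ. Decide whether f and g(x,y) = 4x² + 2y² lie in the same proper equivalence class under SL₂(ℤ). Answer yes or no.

D₁ = -32, D₂ = -32
f is negative-definite; reduce −f:
−f: flip: (4,4,3)→(3,-4,4)
−f: translate: b→2 (≡-4 mod 6), so (3,-4,4)→(3,2,3)
−f: reduced (well bottom): (3,2,3) with a≤c, −a<b≤a
flip sign back: reduced form of f is (-3,-2,-3)
g: flip: (4,0,2)→(2,0,4)
g: reduced (well bottom): (2,0,4) with a≤c, −a<b≤a
reduced forms (-3, -2, -3) vs (2, 0, 4) ⇒ inequivalent

no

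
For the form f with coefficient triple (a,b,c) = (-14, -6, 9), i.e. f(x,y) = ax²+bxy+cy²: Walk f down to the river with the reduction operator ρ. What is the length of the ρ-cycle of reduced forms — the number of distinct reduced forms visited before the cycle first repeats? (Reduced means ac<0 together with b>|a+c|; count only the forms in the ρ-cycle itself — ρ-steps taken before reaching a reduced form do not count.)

D = 540, ⌊√D⌋ = 23
descent: ρ → (9,6,-14)  [lands on river]
river: ρ → (-14,22,1)
river: ρ → (1,22,-14)
river: ρ → (-14,6,9)
river: ρ → (9,12,-11)
river: ρ → (-11,10,10)
river: ρ → (10,10,-11)
river: ρ → (-11,12,9)
ρ-cycle length = 8 (tail of 1 descent step not counted)

8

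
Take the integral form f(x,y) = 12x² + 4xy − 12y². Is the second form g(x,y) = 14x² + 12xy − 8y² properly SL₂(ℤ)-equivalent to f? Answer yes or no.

D₁ = 592, D₂ = 592
river cycle of f (length 6): (-12, 20, 4), (4, 20, -12), (-12, 4, 12), (12, 20, -4), (-4, 20, 12), (12, 4, -12)
river cycle of g (length 6): (-8, 20, 6), (6, 16, -14), (-14, 12, 8), (8, 20, -6), (-6, 16, 14), (14, 12, -8)
cycles differ ⇒ inequivalent

no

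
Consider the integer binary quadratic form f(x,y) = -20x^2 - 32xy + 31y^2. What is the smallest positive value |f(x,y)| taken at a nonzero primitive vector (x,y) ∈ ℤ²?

descent: ρ → (31,32,-20)  [lands on river]
river: ρ → (-20,48,15)
river: ρ → (15,42,-29)
river: ρ → (-29,16,28)
river: ρ → (28,40,-17)
river: ρ → (-17,28,40)
river: ρ → (40,52,-5)
river: ρ → (-5,58,7)
river: ρ → (7,54,-21)
river: ρ → (-21,30,31)
closes: descent 1, river 10
min |a| on river = 5

5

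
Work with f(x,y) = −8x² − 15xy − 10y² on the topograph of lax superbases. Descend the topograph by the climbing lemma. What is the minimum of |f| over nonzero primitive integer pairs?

translate: b→-1 (≡15 mod 16), so (8,15,10)→(8,-1,3)
flip: (8,-1,3)→(3,1,8)
reduced (well bottom): (3,1,8) with a≤c, −a<b≤a
well minimum |f| = |-3| = 3 (negative-definite)

3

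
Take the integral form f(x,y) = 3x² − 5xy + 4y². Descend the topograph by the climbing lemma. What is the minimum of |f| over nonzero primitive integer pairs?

translate: b→1 (≡-5 mod 6), so (3,-5,4)→(3,1,2)
flip: (3,1,2)→(2,-1,3)
reduced (well bottom): (2,-1,3) with a≤c, −a<b≤a
well minimum = a = 2

2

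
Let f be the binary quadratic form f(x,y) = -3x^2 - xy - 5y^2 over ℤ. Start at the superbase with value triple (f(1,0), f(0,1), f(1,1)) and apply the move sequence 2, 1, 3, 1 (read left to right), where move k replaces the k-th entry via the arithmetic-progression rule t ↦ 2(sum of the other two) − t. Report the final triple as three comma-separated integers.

start (-3,-5,-9) = (f(1,0),f(0,1),f(1,1))
replace slot 2: 2·((-3)+(-9)) − (-5) = -19 → (-3,-19,-9)
replace slot 1: 2·((-19)+(-9)) − (-3) = -53 → (-53,-19,-9)
replace slot 3: 2·((-53)+(-19)) − (-9) = -135 → (-53,-19,-135)
replace slot 1: 2·((-19)+(-135)) − (-53) = -255 → (-255,-19,-135)

-255,-19,-135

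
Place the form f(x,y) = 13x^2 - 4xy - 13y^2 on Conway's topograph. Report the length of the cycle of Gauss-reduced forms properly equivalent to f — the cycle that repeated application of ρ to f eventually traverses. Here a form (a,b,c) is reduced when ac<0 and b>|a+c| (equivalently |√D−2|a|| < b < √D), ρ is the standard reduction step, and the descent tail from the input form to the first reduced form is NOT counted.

D = 692, ⌊√D⌋ = 26
descent: ρ → (-13,4,13)  [lands on river]
river: ρ → (13,22,-4)
river: ρ → (-4,26,1)
river: ρ → (1,26,-4)
river: ρ → (-4,22,13)
river: ρ → (13,4,-13)
river: ρ → (-13,22,4)
river: ρ → (4,26,-1)
river: ρ → (-1,26,4)
river: ρ → (4,22,-13)
ρ-cycle length = 10 (tail of 1 descent step not counted)

10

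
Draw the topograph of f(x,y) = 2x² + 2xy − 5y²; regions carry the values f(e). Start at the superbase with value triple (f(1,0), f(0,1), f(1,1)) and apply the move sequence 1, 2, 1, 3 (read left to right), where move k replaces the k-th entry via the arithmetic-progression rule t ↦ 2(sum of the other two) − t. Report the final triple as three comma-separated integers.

start (2,-5,-1) = (f(1,0),f(0,1),f(1,1))
replace slot 1: 2·((-5)+(-1)) − 2 = -14 → (-14,-5,-1)
replace slot 2: 2·((-14)+(-1)) − (-5) = -25 → (-14,-25,-1)
replace slot 1: 2·((-25)+(-1)) − (-14) = -38 → (-38,-25,-1)
replace slot 3: 2·((-38)+(-25)) − (-1) = -125 → (-38,-25,-125)

-38,-25,-125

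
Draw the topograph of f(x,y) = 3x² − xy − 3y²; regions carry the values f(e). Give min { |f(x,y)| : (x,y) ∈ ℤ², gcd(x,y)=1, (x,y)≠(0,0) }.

descent: ρ → (-3,1,3)  [lands on river]
river: ρ → (3,5,-1)
river: ρ → (-1,5,3)
river: ρ → (3,1,-3)
river: ρ → (-3,5,1)
river: ρ → (1,5,-3)
closes: descent 1, river 6
min |a| on river = 1

1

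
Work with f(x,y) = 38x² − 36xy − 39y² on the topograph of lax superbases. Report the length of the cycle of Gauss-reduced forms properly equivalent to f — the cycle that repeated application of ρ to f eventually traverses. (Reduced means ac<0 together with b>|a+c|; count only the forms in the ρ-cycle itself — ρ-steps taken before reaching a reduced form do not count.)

D = 7224, ⌊√D⌋ = 84
descent: ρ → (-39,36,38)  [lands on river]
river: ρ → (38,40,-37)
river: ρ → (-37,34,41)
river: ρ → (41,48,-30)
river: ρ → (-30,72,17)
river: ρ → (17,64,-46)
river: ρ → (-46,28,35)
river: ρ → (35,42,-39)
ρ-cycle length = 8 (tail of 1 descent step not counted)

8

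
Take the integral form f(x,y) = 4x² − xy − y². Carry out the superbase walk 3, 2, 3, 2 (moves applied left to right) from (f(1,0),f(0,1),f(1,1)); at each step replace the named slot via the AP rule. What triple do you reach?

start (4,-1,2) = (f(1,0),f(0,1),f(1,1))
replace slot 3: 2·(4+(-1)) − 2 = 4 → (4,-1,4)
replace slot 2: 2·(4+4) − (-1) = 17 → (4,17,4)
replace slot 3: 2·(4+17) − 4 = 38 → (4,17,38)
replace slot 2: 2·(4+38) − 17 = 67 → (4,67,38)

4,67,38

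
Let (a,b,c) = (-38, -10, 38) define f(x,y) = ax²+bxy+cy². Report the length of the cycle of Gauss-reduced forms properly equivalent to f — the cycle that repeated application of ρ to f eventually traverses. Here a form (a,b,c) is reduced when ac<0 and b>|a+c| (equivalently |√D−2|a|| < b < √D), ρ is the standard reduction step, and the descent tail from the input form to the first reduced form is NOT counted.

D = 5876, ⌊√D⌋ = 76
descent: ρ → (38,10,-38)  [lands on river]
river: ρ → (-38,66,10)
river: ρ → (10,74,-10)
river: ρ → (-10,66,38)
ρ-cycle length = 4 (tail of 1 descent step not counted)

4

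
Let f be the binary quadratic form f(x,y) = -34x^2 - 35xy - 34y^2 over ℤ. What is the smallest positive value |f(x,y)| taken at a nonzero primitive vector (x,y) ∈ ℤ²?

translate: b→-33 (≡35 mod 68), so (34,35,34)→(34,-33,33)
flip: (34,-33,33)→(33,33,34)
reduced (well bottom): (33,33,34) with a≤c, −a<b≤a
well minimum |f| = |-33| = 33 (negative-definite)

33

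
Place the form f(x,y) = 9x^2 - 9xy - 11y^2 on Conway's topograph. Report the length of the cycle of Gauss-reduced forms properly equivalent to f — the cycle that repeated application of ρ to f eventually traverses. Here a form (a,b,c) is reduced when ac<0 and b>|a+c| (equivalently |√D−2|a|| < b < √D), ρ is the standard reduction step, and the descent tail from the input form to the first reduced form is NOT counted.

D = 477, ⌊√D⌋ = 21
descent: ρ → (-11,9,9)  [lands on river]
river: ρ → (9,9,-11)
river: ρ → (-11,13,7)
river: ρ → (7,15,-9)
river: ρ → (-9,21,1)
river: ρ → (1,21,-9)
river: ρ → (-9,15,7)
river: ρ → (7,13,-11)
ρ-cycle length = 8 (tail of 1 descent step not counted)

8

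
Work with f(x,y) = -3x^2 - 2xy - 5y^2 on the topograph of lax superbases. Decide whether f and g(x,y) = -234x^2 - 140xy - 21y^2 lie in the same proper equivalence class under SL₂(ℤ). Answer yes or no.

D₁ = -56, D₂ = -56
f is negative-definite; reduce −f:
−f: reduced (well bottom): (3,2,5) with a≤c, −a<b≤a
flip sign back: reduced form of f is (-3,-2,-5)
g is negative-definite; reduce −g:
−g: flip: (234,140,21)→(21,-140,234)
−g: translate: b→-14 (≡-140 mod 42), so (21,-140,234)→(21,-14,3)
−g: flip: (21,-14,3)→(3,14,21)
−g: translate: b→2 (≡14 mod 6), so (3,14,21)→(3,2,5)
−g: reduced (well bottom): (3,2,5) with a≤c, −a<b≤a
flip sign back: reduced form of g is (-3,-2,-5)
reduced forms (-3, -2, -5) vs (-3, -2, -5) ⇒ equivalent

yes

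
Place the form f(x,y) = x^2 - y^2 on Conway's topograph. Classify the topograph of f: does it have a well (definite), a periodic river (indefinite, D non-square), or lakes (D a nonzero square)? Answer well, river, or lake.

D = b²−4ac = 0² − 4·1·(-1) = 4
D = 2² is a perfect square ⇒ form factors over ℤ ⇒ lakes

lake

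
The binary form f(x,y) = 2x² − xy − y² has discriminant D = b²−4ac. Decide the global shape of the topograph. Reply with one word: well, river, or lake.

D = b²−4ac = (-1)² − 4·2·(-1) = 9
D = 3² is a perfect square ⇒ form factors over ℤ ⇒ lakes

lake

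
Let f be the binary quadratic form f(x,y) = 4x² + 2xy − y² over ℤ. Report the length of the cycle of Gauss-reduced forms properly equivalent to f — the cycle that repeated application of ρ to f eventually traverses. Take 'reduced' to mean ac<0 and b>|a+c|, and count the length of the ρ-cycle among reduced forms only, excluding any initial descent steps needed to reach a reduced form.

D = 20, ⌊√D⌋ = 4
descent: ρ → (-1,4,1)  [lands on river]
river: ρ → (1,4,-1)
ρ-cycle length = 2 (tail of 1 descent step not counted)

2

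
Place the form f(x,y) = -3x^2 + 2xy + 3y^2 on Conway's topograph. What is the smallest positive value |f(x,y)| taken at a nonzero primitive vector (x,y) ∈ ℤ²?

river: ρ → (3,4,-2)
river: ρ → (-2,4,3)
river: ρ → (3,2,-3)
river: ρ → (-3,4,2)
river: ρ → (2,4,-3)
river: ρ → (-3,2,3)
closes: descent 0, river 6
min |a| on river = 2

2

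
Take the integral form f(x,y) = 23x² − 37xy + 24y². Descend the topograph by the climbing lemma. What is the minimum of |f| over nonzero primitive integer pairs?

translate: b→9 (≡-37 mod 46), so (23,-37,24)→(23,9,10)
flip: (23,9,10)→(10,-9,23)
reduced (well bottom): (10,-9,23) with a≤c, −a<b≤a
well minimum = a = 10

10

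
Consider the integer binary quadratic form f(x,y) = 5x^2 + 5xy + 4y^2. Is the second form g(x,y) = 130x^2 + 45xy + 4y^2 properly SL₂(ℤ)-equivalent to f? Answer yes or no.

D₁ = -55, D₂ = -55
f: flip: (5,5,4)→(4,-5,5)
f: translate: b→3 (≡-5 mod 8), so (4,-5,5)→(4,3,4)
f: reduced (well bottom): (4,3,4) with a≤c, −a<b≤a
g: flip: (130,45,4)→(4,-45,130)
g: translate: b→3 (≡-45 mod 8), so (4,-45,130)→(4,3,4)
g: reduced (well bottom): (4,3,4) with a≤c, −a<b≤a
reduced forms (4, 3, 4) vs (4, 3, 4) ⇒ equivalent

yes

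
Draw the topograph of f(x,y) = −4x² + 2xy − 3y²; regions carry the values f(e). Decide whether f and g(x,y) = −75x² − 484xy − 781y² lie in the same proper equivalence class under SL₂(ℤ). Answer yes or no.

D₁ = -44, D₂ = -44
f is negative-definite; reduce −f:
−f: flip: (4,-2,3)→(3,2,4)
−f: reduced (well bottom): (3,2,4) with a≤c, −a<b≤a
flip sign back: reduced form of f is (-3,-2,-4)
g is negative-definite; reduce −g:
−g: translate: b→34 (≡484 mod 150), so (75,484,781)→(75,34,4)
−g: flip: (75,34,4)→(4,-34,75)
−g: translate: b→-2 (≡-34 mod 8), so (4,-34,75)→(4,-2,3)
−g: flip: (4,-2,3)→(3,2,4)
−g: reduced (well bottom): (3,2,4) with a≤c, −a<b≤a
flip sign back: reduced form of g is (-3,-2,-4)
reduced forms (-3, -2, -4) vs (-3, -2, -4) ⇒ equivalent

yes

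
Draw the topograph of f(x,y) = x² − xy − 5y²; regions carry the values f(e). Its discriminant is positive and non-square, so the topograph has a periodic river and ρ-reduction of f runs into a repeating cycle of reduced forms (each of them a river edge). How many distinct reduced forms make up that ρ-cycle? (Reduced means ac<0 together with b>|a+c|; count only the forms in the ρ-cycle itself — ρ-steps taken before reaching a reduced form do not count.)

D = 21, ⌊√D⌋ = 4
descent: ρ → (-5,1,1)
descent: ρ → (1,3,-3)  [lands on river]
river: ρ → (-3,3,1)
ρ-cycle length = 2 (tail of 2 descent steps not counted)

2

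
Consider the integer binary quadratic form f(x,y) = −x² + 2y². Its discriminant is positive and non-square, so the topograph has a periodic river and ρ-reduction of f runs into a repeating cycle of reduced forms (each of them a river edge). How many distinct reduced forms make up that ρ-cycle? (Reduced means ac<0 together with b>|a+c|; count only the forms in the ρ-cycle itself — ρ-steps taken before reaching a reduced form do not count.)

D = 8, ⌊√D⌋ = 2
descent: ρ → (2,0,-1)
descent: ρ → (-1,2,1)  [lands on river]
river: ρ → (1,2,-1)
ρ-cycle length = 2 (tail of 2 descent steps not counted)

2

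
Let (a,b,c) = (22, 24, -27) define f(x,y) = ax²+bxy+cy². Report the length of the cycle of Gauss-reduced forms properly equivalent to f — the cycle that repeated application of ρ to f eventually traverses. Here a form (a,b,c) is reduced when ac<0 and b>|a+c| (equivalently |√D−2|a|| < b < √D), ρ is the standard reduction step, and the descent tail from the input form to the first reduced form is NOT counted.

D = 2952, ⌊√D⌋ = 54
river: ρ → (-27,30,19)
river: ρ → (19,46,-11)
river: ρ → (-11,42,27)
river: ρ → (27,12,-26)
river: ρ → (-26,40,13)
river: ρ → (13,38,-29)
river: ρ → (-29,20,22)
river: ρ → (22,24,-27)
ρ-cycle length = 8 (tail of 0 descent steps not counted)

8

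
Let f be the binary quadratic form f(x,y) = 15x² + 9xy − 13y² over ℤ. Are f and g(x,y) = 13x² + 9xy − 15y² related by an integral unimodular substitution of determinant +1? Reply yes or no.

D₁ = 861, D₂ = 861
river cycle of f (length 8): (-13, 17, 11), (11, 27, -3), (-3, 27, 11), (11, 17, -13), (-13, 9, 15), (15, 21, -7), (-7, 21, 15), (15, 9, -13)
river cycle of g (length 8): (-15, 21, 7), (7, 21, -15), (-15, 9, 13), (13, 17, -11), (-11, 27, 3), (3, 27, -11), (-11, 17, 13), (13, 9, -15)
cycles differ ⇒ inequivalent

no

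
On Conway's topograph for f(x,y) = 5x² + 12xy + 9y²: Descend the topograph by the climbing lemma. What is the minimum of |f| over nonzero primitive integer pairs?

translate: b→2 (≡12 mod 10), so (5,12,9)→(5,2,2)
flip: (5,2,2)→(2,-2,5)
translate: b→2 (≡-2 mod 4), so (2,-2,5)→(2,2,5)
reduced (well bottom): (2,2,5) with a≤c, −a<b≤a
well minimum = a = 2

2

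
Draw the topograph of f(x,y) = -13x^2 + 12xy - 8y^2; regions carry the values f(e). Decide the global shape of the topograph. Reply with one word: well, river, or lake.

D = b²−4ac = 12² − 4·(-13)·(-8) = -272
D < 0 ⇒ definite ⇒ every region one sign ⇒ single well

well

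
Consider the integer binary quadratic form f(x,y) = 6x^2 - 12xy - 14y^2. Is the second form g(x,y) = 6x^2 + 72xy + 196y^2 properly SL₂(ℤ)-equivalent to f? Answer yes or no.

D₁ = 480, D₂ = 480
river cycle of f (length 4): (-14, 12, 6), (6, 12, -14), (-14, 16, 4), (4, 16, -14)
river cycle of g (length 4): (6, 12, -14), (-14, 16, 4), (4, 16, -14), (-14, 12, 6)
cycles coincide ⇒ equivalent

yes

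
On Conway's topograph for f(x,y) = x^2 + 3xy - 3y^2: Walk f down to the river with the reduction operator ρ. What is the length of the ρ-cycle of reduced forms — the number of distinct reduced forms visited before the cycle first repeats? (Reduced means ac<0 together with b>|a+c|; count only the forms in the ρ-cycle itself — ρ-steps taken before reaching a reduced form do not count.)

D = 21, ⌊√D⌋ = 4
river: ρ → (-3,3,1)
river: ρ → (1,3,-3)
ρ-cycle length = 2 (tail of 0 descent steps not counted)

2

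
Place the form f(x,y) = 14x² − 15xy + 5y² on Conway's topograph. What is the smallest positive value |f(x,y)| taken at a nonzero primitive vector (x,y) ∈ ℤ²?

translate: b→13 (≡-15 mod 28), so (14,-15,5)→(14,13,4)
flip: (14,13,4)→(4,-13,14)
translate: b→3 (≡-13 mod 8), so (4,-13,14)→(4,3,4)
reduced (well bottom): (4,3,4) with a≤c, −a<b≤a
well minimum = a = 4

4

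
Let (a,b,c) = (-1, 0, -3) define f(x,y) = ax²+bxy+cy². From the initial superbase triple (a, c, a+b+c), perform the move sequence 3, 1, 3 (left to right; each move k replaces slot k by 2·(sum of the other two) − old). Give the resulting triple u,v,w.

start (-1,-3,-4) = (f(1,0),f(0,1),f(1,1))
replace slot 3: 2·((-1)+(-3)) − (-4) = -4 → (-1,-3,-4)
replace slot 1: 2·((-3)+(-4)) − (-1) = -13 → (-13,-3,-4)
replace slot 3: 2·((-13)+(-3)) − (-4) = -28 → (-13,-3,-28)

-13,-3,-28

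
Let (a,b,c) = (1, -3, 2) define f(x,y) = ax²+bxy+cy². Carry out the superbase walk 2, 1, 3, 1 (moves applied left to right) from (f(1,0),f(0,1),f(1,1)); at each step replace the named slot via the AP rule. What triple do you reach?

start (1,2,0) = (f(1,0),f(0,1),f(1,1))
replace slot 2: 2·(1+0) − 2 = 0 → (1,0,0)
replace slot 1: 2·(0+0) − 1 = -1 → (-1,0,0)
replace slot 3: 2·((-1)+0) − 0 = -2 → (-1,0,-2)
replace slot 1: 2·(0+(-2)) − (-1) = -3 → (-3,0,-2)

-3,0,-2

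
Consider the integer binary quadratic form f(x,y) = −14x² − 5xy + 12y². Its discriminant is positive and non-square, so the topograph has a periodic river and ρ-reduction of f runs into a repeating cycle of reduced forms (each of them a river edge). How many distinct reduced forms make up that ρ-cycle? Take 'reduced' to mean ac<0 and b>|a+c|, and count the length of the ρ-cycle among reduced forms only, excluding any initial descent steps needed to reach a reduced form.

D = 697, ⌊√D⌋ = 26
descent: ρ → (12,5,-14)  [lands on river]
river: ρ → (-14,23,3)
river: ρ → (3,25,-6)
river: ρ → (-6,23,7)
river: ρ → (7,19,-12)
river: ρ → (-12,5,14)
river: ρ → (14,23,-3)
river: ρ → (-3,25,6)
river: ρ → (6,23,-7)
river: ρ → (-7,19,12)
ρ-cycle length = 10 (tail of 1 descent step not counted)

10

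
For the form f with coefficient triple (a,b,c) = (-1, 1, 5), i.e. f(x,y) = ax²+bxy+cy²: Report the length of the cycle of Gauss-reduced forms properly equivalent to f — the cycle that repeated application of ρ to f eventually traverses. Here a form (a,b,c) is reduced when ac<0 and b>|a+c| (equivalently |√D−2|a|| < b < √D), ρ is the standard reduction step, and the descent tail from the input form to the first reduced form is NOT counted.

D = 21, ⌊√D⌋ = 4
descent: ρ → (5,-1,-1)
descent: ρ → (-1,3,3)  [lands on river]
river: ρ → (3,3,-1)
ρ-cycle length = 2 (tail of 2 descent steps not counted)

2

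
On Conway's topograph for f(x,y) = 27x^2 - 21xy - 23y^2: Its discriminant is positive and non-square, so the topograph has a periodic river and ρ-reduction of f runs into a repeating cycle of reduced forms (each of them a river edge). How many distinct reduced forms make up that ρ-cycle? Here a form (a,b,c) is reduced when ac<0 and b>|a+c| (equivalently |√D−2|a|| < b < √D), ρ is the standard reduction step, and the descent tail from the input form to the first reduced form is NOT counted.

D = 2925, ⌊√D⌋ = 54
descent: ρ → (-23,21,27)  [lands on river]
river: ρ → (27,33,-17)
river: ρ → (-17,35,25)
river: ρ → (25,15,-27)
river: ρ → (-27,39,13)
river: ρ → (13,39,-27)
river: ρ → (-27,15,25)
river: ρ → (25,35,-17)
river: ρ → (-17,33,27)
river: ρ → (27,21,-23)
river: ρ → (-23,25,25)
river: ρ → (25,25,-23)
ρ-cycle length = 12 (tail of 1 descent step not counted)

12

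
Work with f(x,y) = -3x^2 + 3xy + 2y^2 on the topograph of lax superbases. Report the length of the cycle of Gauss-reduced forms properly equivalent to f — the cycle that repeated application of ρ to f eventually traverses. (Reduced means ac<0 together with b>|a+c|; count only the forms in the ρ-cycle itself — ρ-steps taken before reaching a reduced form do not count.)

D = 33, ⌊√D⌋ = 5
river: ρ → (2,5,-1)
river: ρ → (-1,5,2)
river: ρ → (2,3,-3)
river: ρ → (-3,3,2)
ρ-cycle length = 4 (tail of 0 descent steps not counted)

4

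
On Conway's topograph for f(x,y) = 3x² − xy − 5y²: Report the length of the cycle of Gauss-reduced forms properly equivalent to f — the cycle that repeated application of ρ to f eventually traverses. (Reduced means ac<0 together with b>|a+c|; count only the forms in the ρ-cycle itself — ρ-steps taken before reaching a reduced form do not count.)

D = 61, ⌊√D⌋ = 7
descent: ρ → (-5,1,3)
descent: ρ → (3,5,-3)  [lands on river]
river: ρ → (-3,7,1)
river: ρ → (1,7,-3)
river: ρ → (-3,5,3)
river: ρ → (3,7,-1)
river: ρ → (-1,7,3)
ρ-cycle length = 6 (tail of 2 descent steps not counted)

6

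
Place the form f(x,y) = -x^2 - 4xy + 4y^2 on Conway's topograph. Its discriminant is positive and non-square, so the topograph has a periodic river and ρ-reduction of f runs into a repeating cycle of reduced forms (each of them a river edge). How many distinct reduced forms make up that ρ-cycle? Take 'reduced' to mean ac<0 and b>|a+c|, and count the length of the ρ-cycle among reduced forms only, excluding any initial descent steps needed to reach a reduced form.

D = 32, ⌊√D⌋ = 5
descent: ρ → (4,4,-1)  [lands on river]
river: ρ → (-1,4,4)
ρ-cycle length = 2 (tail of 1 descent step not counted)

2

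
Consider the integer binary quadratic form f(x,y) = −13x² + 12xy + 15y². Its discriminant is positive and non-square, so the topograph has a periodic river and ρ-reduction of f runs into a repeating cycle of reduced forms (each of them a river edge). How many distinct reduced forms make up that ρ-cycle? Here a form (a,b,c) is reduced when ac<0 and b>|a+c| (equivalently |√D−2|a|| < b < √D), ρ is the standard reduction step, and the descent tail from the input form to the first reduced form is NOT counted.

D = 924, ⌊√D⌋ = 30
river: ρ → (15,18,-10)
river: ρ → (-10,22,11)
river: ρ → (11,22,-10)
river: ρ → (-10,18,15)
river: ρ → (15,12,-13)
river: ρ → (-13,14,14)
river: ρ → (14,14,-13)
river: ρ → (-13,12,15)
ρ-cycle length = 8 (tail of 0 descent steps not counted)

8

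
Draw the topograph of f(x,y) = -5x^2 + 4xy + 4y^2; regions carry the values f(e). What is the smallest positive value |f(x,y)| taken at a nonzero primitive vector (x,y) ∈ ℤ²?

river: ρ → (4,4,-5)
river: ρ → (-5,6,3)
river: ρ → (3,6,-5)
river: ρ → (-5,4,4)
closes: descent 0, river 4
min |a| on river = 3

3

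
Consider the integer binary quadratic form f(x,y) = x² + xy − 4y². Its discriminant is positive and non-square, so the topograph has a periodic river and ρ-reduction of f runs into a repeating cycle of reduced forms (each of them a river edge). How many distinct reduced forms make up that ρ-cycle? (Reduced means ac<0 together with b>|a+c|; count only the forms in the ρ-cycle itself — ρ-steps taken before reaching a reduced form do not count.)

D = 17, ⌊√D⌋ = 4
descent: ρ → (-4,-1,1)
descent: ρ → (1,3,-2)  [lands on river]
river: ρ → (-2,1,2)
river: ρ → (2,3,-1)
river: ρ → (-1,3,2)
river: ρ → (2,1,-2)
river: ρ → (-2,3,1)
ρ-cycle length = 6 (tail of 2 descent steps not counted)

6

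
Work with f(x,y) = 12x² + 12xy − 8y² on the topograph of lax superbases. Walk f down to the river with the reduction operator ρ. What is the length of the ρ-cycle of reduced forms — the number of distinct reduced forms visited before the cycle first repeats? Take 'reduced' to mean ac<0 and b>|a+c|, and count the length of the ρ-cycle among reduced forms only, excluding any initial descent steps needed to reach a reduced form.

D = 528, ⌊√D⌋ = 22
river: ρ → (-8,20,4)
river: ρ → (4,20,-8)
river: ρ → (-8,12,12)
river: ρ → (12,12,-8)
ρ-cycle length = 4 (tail of 0 descent steps not counted)

4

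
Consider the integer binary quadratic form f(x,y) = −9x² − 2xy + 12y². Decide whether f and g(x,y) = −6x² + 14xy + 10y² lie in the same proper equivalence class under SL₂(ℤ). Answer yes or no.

D₁ = 436, D₂ = 436
river cycle of f (length 30): (-9, 16, 5), (5, 14, -12), (-12, 10, 7), (7, 18, -4), (-4, 14, 15), (15, 16, -3), (-3, 20, 3), (3, 16, -15), (-15, 14, 4), (4, 18, -7), … (20 more)
river cycle of g (length 14): (10, 6, -10), (-10, 14, 6), (6, 10, -14), (-14, 18, 2), (2, 18, -14), (-14, 10, 6), (6, 14, -10), (-10, 6, 10), (10, 14, -6), (-6, 10, 14), … (4 more)
cycles differ ⇒ inequivalent

no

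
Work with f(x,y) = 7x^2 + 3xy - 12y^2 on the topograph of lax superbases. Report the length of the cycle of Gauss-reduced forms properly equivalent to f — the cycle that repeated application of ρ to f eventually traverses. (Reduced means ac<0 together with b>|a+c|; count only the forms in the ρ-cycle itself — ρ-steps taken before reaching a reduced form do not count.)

D = 345, ⌊√D⌋ = 18
descent: ρ → (-12,-3,7)
descent: ρ → (7,17,-2)  [lands on river]
river: ρ → (-2,15,15)
river: ρ → (15,15,-2)
river: ρ → (-2,17,7)
river: ρ → (7,11,-8)
river: ρ → (-8,5,10)
river: ρ → (10,15,-3)
river: ρ → (-3,15,10)
river: ρ → (10,5,-8)
river: ρ → (-8,11,7)
ρ-cycle length = 10 (tail of 2 descent steps not counted)

10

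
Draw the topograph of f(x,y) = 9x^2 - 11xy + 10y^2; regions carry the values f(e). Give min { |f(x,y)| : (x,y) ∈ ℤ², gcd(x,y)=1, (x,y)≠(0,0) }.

translate: b→7 (≡-11 mod 18), so (9,-11,10)→(9,7,8)
flip: (9,7,8)→(8,-7,9)
reduced (well bottom): (8,-7,9) with a≤c, −a<b≤a
well minimum = a = 8

8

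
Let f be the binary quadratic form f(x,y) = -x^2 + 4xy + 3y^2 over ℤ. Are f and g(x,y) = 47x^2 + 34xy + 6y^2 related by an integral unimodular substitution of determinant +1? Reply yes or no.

D₁ = 28, D₂ = 28
river cycle of f (length 4): (3, 2, -2), (-2, 2, 3), (3, 4, -1), (-1, 4, 3)
river cycle of g (length 4): (-1, 4, 3), (3, 2, -2), (-2, 2, 3), (3, 4, -1)
cycles coincide ⇒ equivalent

yes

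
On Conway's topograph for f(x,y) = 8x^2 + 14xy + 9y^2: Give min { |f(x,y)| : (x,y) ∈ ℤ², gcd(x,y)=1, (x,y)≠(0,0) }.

translate: b→-2 (≡14 mod 16), so (8,14,9)→(8,-2,3)
flip: (8,-2,3)→(3,2,8)
reduced (well bottom): (3,2,8) with a≤c, −a<b≤a
well minimum = a = 3

3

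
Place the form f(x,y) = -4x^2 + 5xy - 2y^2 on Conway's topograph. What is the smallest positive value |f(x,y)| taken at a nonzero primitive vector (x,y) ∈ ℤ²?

translate: b→3 (≡-5 mod 8), so (4,-5,2)→(4,3,1)
flip: (4,3,1)→(1,-3,4)
translate: b→1 (≡-3 mod 2), so (1,-3,4)→(1,1,2)
reduced (well bottom): (1,1,2) with a≤c, −a<b≤a
well minimum |f| = |-1| = 1 (negative-definite)

1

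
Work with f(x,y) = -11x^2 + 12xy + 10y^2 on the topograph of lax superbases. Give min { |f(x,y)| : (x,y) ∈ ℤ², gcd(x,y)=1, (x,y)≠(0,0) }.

river: ρ → (10,8,-13)
river: ρ → (-13,18,5)
river: ρ → (5,22,-5)
river: ρ → (-5,18,13)
river: ρ → (13,8,-10)
river: ρ → (-10,12,11)
river: ρ → (11,10,-11)
river: ρ → (-11,12,10)
closes: descent 0, river 8
min |a| on river = 5

5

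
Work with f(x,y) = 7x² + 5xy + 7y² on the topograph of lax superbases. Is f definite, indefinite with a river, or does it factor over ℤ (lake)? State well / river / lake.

D = b²−4ac = 5² − 4·7·7 = -171
D < 0 ⇒ definite ⇒ every region one sign ⇒ single well

well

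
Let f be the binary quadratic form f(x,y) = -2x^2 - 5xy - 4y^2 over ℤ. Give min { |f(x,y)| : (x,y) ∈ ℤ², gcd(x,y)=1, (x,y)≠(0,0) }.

translate: b→1 (≡5 mod 4), so (2,5,4)→(2,1,1)
flip: (2,1,1)→(1,-1,2)
translate: b→1 (≡-1 mod 2), so (1,-1,2)→(1,1,2)
reduced (well bottom): (1,1,2) with a≤c, −a<b≤a
well minimum |f| = |-1| = 1 (negative-definite)

1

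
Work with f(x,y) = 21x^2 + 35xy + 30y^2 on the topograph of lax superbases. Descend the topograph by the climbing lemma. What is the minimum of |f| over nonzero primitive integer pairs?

translate: b→-7 (≡35 mod 42), so (21,35,30)→(21,-7,16)
flip: (21,-7,16)→(16,7,21)
reduced (well bottom): (16,7,21) with a≤c, −a<b≤a
well minimum = a = 16

16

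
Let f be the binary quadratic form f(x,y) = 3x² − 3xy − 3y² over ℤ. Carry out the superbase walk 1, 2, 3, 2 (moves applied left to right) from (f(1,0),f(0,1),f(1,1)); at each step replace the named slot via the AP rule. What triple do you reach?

start (3,-3,-3) = (f(1,0),f(0,1),f(1,1))
replace slot 1: 2·((-3)+(-3)) − 3 = -15 → (-15,-3,-3)
replace slot 2: 2·((-15)+(-3)) − (-3) = -33 → (-15,-33,-3)
replace slot 3: 2·((-15)+(-33)) − (-3) = -93 → (-15,-33,-93)
replace slot 2: 2·((-15)+(-93)) − (-33) = -183 → (-15,-183,-93)

-15,-183,-93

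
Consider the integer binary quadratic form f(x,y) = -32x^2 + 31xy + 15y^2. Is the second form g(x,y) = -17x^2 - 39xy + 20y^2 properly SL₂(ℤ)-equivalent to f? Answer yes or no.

D₁ = 2881, D₂ = 2881
river cycle of f (length 82): (15, 29, -34), (-34, 39, 10), (10, 41, -30), (-30, 19, 21), (21, 23, -28), (-28, 33, 16), (16, 31, -30), (-30, 29, 17), (17, 39, -20), (-20, 41, 15), … (72 more)
river cycle of g (length 82): (20, 39, -17), (-17, 29, 30), (30, 31, -16), (-16, 33, 28), (28, 23, -21), (-21, 19, 30), (30, 41, -10), (-10, 39, 34), (34, 29, -15), (-15, 31, 32), … (72 more)
cycles differ ⇒ inequivalent

no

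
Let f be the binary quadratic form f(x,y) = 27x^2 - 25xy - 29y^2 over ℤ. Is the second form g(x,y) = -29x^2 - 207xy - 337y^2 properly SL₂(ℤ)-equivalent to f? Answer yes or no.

D₁ = 3757, D₂ = 3757
river cycle of f (length 8): (-29, 25, 27), (27, 29, -27), (-27, 25, 29), (29, 33, -23), (-23, 59, 3), (3, 61, -3), (-3, 59, 23), (23, 33, -29)
river cycle of g (length 8): (-29, 25, 27), (27, 29, -27), (-27, 25, 29), (29, 33, -23), (-23, 59, 3), (3, 61, -3), (-3, 59, 23), (23, 33, -29)
cycles coincide ⇒ equivalent

yes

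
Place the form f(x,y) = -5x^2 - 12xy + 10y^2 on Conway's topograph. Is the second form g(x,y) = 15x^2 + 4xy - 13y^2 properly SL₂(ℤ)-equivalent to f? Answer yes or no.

D₁ = 344, D₂ = 796
discriminants differ ⇒ not SL₂(ℤ)-equivalent

no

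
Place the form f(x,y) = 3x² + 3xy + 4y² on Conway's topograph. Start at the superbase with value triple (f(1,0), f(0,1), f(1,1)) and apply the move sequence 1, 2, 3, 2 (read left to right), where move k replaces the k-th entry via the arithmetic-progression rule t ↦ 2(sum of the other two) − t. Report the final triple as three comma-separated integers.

start (3,4,10) = (f(1,0),f(0,1),f(1,1))
replace slot 1: 2·(4+10) − 3 = 25 → (25,4,10)
replace slot 2: 2·(25+10) − 4 = 66 → (25,66,10)
replace slot 3: 2·(25+66) − 10 = 172 → (25,66,172)
replace slot 2: 2·(25+172) − 66 = 328 → (25,328,172)

25,328,172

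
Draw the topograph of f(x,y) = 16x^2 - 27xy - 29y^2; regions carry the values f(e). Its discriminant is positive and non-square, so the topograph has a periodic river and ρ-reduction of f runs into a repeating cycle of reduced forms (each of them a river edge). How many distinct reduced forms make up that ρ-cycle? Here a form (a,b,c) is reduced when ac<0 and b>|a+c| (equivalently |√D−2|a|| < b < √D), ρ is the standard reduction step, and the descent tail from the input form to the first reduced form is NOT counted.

D = 2585, ⌊√D⌋ = 50
descent: ρ → (-29,27,16)  [lands on river]
river: ρ → (16,37,-19)
river: ρ → (-19,39,14)
river: ρ → (14,45,-10)
river: ρ → (-10,35,34)
river: ρ → (34,33,-11)
river: ρ → (-11,33,34)
river: ρ → (34,35,-10)
river: ρ → (-10,45,14)
river: ρ → (14,39,-19)
river: ρ → (-19,37,16)
river: ρ → (16,27,-29)
river: ρ → (-29,31,14)
river: ρ → (14,25,-35)
river: ρ → (-35,45,4)
river: ρ → (4,43,-46)
river: ρ → (-46,49,1)
river: ρ → (1,49,-46)
river: ρ → (-46,43,4)
river: ρ → (4,45,-35)
river: ρ → (-35,25,14)
river: ρ → (14,31,-29)
ρ-cycle length = 22 (tail of 1 descent step not counted)

22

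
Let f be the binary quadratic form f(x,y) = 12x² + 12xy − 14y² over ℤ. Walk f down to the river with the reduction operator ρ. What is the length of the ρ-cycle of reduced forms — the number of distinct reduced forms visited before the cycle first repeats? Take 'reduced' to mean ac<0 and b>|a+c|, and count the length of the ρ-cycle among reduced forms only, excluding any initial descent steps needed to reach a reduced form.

D = 816, ⌊√D⌋ = 28
river: ρ → (-14,16,10)
river: ρ → (10,24,-6)
river: ρ → (-6,24,10)
river: ρ → (10,16,-14)
river: ρ → (-14,12,12)
river: ρ → (12,12,-14)
ρ-cycle length = 6 (tail of 0 descent steps not counted)

6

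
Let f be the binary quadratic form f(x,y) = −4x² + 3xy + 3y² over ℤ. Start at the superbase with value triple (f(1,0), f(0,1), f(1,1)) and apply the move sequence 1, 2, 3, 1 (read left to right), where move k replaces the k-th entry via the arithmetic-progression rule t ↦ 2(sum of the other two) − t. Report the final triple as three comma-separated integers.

start (-4,3,2) = (f(1,0),f(0,1),f(1,1))
replace slot 1: 2·(3+2) − (-4) = 14 → (14,3,2)
replace slot 2: 2·(14+2) − 3 = 29 → (14,29,2)
replace slot 3: 2·(14+29) − 2 = 84 → (14,29,84)
replace slot 1: 2·(29+84) − 14 = 212 → (212,29,84)

212,29,84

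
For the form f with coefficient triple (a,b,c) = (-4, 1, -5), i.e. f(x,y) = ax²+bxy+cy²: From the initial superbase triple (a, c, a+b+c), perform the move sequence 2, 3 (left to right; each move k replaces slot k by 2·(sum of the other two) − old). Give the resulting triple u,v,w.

start (-4,-5,-8) = (f(1,0),f(0,1),f(1,1))
replace slot 2: 2·((-4)+(-8)) − (-5) = -19 → (-4,-19,-8)
replace slot 3: 2·((-4)+(-19)) − (-8) = -38 → (-4,-19,-38)

-4,-19,-38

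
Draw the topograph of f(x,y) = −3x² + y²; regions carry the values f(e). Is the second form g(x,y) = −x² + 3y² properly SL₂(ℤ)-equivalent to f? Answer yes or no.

D₁ = 12, D₂ = 12
river cycle of f (length 2): (1, 2, -2), (-2, 2, 1)
river cycle of g (length 2): (-1, 2, 2), (2, 2, -1)
cycles differ ⇒ inequivalent

no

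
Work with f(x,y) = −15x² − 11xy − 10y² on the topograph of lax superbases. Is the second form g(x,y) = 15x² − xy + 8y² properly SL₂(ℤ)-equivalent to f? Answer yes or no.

D₁ = -479, D₂ = -479
f is negative-definite; reduce −f:
−f: flip: (15,11,10)→(10,-11,15)
−f: translate: b→9 (≡-11 mod 20), so (10,-11,15)→(10,9,14)
−f: reduced (well bottom): (10,9,14) with a≤c, −a<b≤a
flip sign back: reduced form of f is (-10,-9,-14)
g: flip: (15,-1,8)→(8,1,15)
g: reduced (well bottom): (8,1,15) with a≤c, −a<b≤a
reduced forms (-10, -9, -14) vs (8, 1, 15) ⇒ inequivalent

no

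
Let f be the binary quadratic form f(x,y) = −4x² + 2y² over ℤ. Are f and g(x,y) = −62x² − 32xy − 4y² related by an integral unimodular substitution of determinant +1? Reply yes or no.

D₁ = 32, D₂ = 32
river cycle of f (length 2): (2, 4, -2), (-2, 4, 2)
river cycle of g (length 2): (2, 4, -2), (-2, 4, 2)
cycles coincide ⇒ equivalent

yes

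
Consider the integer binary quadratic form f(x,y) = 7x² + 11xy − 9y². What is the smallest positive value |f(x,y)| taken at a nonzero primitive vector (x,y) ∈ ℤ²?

river: ρ → (-9,7,9)
river: ρ → (9,11,-7)
river: ρ → (-7,17,3)
river: ρ → (3,19,-1)
river: ρ → (-1,19,3)
river: ρ → (3,17,-7)
river: ρ → (-7,11,9)
river: ρ → (9,7,-9)
river: ρ → (-9,11,7)
river: ρ → (7,17,-3)
river: ρ → (-3,19,1)
river: ρ → (1,19,-3)
river: ρ → (-3,17,7)
river: ρ → (7,11,-9)
closes: descent 0, river 14
min |a| on river = 1

1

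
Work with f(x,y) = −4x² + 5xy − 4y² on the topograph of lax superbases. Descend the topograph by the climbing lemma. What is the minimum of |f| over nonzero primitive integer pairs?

translate: b→3 (≡-5 mod 8), so (4,-5,4)→(4,3,3)
flip: (4,3,3)→(3,-3,4)
translate: b→3 (≡-3 mod 6), so (3,-3,4)→(3,3,4)
reduced (well bottom): (3,3,4) with a≤c, −a<b≤a
well minimum |f| = |-3| = 3 (negative-definite)

3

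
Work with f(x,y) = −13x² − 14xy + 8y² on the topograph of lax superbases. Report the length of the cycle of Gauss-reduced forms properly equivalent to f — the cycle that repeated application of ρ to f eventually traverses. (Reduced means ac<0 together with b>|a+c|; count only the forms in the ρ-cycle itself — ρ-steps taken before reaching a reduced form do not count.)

D = 612, ⌊√D⌋ = 24
descent: ρ → (8,14,-13)  [lands on river]
river: ρ → (-13,12,9)
river: ρ → (9,24,-1)
river: ρ → (-1,24,9)
river: ρ → (9,12,-13)
river: ρ → (-13,14,8)
river: ρ → (8,18,-9)
river: ρ → (-9,18,8)
ρ-cycle length = 8 (tail of 1 descent step not counted)

8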